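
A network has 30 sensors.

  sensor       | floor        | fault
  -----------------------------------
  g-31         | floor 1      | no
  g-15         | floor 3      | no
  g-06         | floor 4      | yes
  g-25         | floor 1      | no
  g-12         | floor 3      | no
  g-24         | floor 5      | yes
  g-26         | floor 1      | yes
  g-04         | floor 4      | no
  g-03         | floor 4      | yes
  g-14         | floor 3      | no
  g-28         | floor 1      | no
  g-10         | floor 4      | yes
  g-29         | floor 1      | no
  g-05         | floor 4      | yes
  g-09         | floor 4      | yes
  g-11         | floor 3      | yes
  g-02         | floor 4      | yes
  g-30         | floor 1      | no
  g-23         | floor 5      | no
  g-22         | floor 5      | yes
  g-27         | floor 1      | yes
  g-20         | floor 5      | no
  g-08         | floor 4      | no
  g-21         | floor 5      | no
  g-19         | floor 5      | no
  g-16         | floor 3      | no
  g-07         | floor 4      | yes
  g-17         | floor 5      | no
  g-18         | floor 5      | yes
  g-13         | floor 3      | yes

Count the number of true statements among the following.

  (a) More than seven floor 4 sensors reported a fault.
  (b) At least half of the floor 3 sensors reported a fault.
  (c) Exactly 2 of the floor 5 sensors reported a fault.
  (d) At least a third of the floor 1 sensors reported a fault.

0

(a) floor 4: |A| = 9, |A ∩ B| = 7; needs |A ∩ B| > 7 — false.
(b) floor 3: |A| = 6, |A ∩ B| = 2; needs |A ∩ B| ≥ |A ∖ B| — false.
(c) floor 5: |A| = 8, |A ∩ B| = 3; needs |A ∩ B| = 2 — false.
(d) floor 1: |A| = 7, |A ∩ B| = 2; needs |A ∩ B| / |A| ≥ 1/3 — false.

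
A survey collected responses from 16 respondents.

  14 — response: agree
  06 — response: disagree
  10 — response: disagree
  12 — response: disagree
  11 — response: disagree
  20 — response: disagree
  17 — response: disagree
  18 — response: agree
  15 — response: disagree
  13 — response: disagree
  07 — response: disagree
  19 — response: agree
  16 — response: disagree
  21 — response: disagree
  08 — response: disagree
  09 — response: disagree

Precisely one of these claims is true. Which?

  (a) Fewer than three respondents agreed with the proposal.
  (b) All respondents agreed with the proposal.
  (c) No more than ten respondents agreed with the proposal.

(c)

|A| = 16, |A ∩ B| = 3, |A ∖ B| = 13.
(a) requires |A ∩ B| < 3: false.
(b) requires A ⊆ B, i.e. every element of A is in B (|A ∖ B| = 0): false.
(c) requires |A ∩ B| ≤ 10: true.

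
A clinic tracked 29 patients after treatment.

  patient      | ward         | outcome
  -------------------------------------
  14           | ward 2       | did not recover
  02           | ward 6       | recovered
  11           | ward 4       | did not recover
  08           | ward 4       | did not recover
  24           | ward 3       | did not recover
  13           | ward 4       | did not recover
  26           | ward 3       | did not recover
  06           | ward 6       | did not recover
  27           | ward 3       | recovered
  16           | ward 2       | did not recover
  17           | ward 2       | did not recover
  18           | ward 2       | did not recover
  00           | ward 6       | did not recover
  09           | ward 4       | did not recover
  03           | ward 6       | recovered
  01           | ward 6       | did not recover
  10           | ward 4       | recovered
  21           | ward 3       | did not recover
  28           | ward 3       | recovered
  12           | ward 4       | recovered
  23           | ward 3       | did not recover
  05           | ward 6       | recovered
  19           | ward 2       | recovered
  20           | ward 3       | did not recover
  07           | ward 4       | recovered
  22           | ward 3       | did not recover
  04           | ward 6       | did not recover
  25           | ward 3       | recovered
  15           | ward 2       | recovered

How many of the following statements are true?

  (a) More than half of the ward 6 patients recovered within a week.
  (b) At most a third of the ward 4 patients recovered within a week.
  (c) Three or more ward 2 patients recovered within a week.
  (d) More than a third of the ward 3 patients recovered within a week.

(a) ward 6: |A| = 7, |A ∩ B| = 3; needs |A ∩ B| > |A ∖ B| — false.
(b) ward 4: |A| = 7, |A ∩ B| = 3; needs |A ∩ B| / |A| ≤ 1/3 — false.
(c) ward 2: |A| = 6, |A ∩ B| = 2; needs |A ∩ B| ≥ 3 — false.
(d) ward 3: |A| = 9, |A ∩ B| = 3; needs |A ∩ B| / |A| > 1/3 — false.

0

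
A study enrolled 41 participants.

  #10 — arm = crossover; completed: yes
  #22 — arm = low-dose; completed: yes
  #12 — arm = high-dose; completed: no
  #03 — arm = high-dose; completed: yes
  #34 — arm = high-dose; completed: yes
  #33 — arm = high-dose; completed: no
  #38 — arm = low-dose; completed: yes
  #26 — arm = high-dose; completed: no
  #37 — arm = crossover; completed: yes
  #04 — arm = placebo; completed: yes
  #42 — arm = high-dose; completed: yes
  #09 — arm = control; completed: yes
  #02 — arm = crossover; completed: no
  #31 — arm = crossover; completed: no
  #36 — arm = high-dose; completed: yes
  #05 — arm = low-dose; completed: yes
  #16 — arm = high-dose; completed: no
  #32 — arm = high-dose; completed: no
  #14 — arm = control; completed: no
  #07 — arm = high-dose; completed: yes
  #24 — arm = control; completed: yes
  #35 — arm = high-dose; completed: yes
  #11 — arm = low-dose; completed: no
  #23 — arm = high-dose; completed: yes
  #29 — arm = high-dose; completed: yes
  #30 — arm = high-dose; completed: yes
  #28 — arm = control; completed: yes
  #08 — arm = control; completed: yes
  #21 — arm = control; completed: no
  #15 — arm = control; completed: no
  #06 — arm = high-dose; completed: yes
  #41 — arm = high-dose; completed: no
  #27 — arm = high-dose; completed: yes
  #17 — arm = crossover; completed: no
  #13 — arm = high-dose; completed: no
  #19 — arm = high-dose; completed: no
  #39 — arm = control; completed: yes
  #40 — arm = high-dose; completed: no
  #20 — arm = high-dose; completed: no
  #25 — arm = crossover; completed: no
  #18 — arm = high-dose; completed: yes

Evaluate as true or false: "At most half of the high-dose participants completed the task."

'At most half of the high-dose participants completed the task' holds iff |A ∩ B| ≤ |A ∖ B|.
|A| = 22, |A ∩ B| = 12, |A ∖ B| = 10.
12 > 10, so the statement is false.

False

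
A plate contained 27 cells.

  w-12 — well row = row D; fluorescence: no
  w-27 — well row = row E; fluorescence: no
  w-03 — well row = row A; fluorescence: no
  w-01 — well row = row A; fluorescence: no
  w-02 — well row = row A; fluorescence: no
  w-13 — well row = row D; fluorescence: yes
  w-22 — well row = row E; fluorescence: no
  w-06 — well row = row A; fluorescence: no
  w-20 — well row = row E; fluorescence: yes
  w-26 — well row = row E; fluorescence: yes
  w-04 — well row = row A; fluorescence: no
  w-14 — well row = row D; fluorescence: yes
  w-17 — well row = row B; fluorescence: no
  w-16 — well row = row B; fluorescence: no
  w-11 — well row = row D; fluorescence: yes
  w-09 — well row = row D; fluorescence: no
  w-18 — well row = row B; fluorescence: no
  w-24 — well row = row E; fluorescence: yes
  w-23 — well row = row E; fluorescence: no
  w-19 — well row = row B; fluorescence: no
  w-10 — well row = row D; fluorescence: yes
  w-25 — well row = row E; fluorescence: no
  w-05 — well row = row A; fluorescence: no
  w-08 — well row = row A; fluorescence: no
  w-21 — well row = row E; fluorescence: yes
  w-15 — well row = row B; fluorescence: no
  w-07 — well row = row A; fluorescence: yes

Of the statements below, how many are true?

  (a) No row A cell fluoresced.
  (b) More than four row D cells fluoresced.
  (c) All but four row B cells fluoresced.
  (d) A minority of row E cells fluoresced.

0

(a) row A: |A| = 8, |A ∩ B| = 1; needs A ∩ B = ∅ (|A ∩ B| = 0) — false.
(b) row D: |A| = 6, |A ∩ B| = 4; needs |A ∩ B| > 4 — false.
(c) row B: |A| = 5, |A ∩ B| = 0; needs |A ∖ B| = 4 — false.
(d) row E: |A| = 8, |A ∩ B| = 4; needs |A ∩ B| < |A ∖ B| — false.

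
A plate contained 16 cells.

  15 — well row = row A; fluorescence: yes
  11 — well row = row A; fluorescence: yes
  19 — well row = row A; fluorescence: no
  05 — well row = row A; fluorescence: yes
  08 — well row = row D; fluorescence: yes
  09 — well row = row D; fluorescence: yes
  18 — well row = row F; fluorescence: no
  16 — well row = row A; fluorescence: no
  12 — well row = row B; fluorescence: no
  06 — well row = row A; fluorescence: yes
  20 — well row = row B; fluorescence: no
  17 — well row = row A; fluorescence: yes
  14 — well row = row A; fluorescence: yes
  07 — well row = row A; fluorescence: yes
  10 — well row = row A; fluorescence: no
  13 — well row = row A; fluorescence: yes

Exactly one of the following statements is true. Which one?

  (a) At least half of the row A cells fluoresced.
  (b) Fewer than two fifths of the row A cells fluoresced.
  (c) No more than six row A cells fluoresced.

(a)

|A| = 11, |A ∩ B| = 8, |A ∖ B| = 3.
(a) requires |A ∩ B| ≥ |A ∖ B|: true.
(b) requires |A ∩ B| / |A| < 2/5: false.
(c) requires |A ∩ B| ≤ 6: false.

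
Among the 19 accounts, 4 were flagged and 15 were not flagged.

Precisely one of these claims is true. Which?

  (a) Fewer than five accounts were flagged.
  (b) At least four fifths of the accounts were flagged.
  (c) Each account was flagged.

|A| = 19, |A ∩ B| = 4, |A ∖ B| = 15.
(a) requires |A ∩ B| < 5: true.
(b) requires |A ∩ B| / |A| ≥ 4/5: false.
(c) requires A ⊆ B, i.e. every element of A is in B (|A ∖ B| = 0): false.

(a)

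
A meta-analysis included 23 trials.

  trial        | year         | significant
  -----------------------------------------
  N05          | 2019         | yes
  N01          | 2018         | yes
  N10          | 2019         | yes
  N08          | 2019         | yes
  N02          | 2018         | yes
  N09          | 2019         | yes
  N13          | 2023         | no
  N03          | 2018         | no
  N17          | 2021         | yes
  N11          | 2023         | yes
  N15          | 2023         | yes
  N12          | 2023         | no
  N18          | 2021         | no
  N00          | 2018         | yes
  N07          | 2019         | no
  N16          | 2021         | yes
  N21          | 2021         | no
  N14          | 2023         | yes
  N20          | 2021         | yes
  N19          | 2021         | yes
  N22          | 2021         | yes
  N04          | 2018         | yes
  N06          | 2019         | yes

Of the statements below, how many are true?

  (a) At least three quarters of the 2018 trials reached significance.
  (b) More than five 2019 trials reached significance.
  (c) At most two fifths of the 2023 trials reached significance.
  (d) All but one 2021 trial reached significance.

1

(a) 2018: |A| = 5, |A ∩ B| = 4; needs |A ∩ B| / |A| ≥ 3/4 — true.
(b) 2019: |A| = 6, |A ∩ B| = 5; needs |A ∩ B| > 5 — false.
(c) 2023: |A| = 5, |A ∩ B| = 3; needs |A ∩ B| / |A| ≤ 2/5 — false.
(d) 2021: |A| = 7, |A ∩ B| = 5; needs |A ∖ B| = 1 — false.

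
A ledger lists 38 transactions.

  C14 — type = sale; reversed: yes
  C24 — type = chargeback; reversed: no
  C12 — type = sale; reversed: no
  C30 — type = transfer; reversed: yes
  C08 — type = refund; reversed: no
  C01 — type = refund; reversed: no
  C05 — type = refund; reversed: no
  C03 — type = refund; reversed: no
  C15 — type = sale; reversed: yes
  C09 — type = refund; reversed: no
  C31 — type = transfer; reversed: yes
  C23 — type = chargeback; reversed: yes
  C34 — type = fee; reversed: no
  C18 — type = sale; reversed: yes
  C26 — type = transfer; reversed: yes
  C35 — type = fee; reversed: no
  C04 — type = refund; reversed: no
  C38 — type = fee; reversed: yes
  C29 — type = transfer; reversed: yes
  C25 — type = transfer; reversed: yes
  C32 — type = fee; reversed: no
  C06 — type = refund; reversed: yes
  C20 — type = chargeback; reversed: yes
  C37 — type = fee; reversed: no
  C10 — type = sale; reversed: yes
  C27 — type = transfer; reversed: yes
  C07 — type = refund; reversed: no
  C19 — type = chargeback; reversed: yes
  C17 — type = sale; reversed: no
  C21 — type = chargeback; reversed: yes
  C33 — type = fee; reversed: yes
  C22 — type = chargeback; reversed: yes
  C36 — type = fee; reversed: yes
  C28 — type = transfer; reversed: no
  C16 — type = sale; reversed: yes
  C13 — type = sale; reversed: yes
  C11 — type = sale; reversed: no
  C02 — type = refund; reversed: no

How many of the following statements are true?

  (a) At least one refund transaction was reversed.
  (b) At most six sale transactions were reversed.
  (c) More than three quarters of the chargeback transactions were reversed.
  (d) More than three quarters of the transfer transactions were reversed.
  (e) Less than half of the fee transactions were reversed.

(a) refund: |A| = 9, |A ∩ B| = 1; needs A ∩ B ≠ ∅ (|A ∩ B| ≥ 1) — true.
(b) sale: |A| = 9, |A ∩ B| = 6; needs |A ∩ B| ≤ 6 — true.
(c) chargeback: |A| = 6, |A ∩ B| = 5; needs |A ∩ B| / |A| > 3/4 — true.
(d) transfer: |A| = 7, |A ∩ B| = 6; needs |A ∩ B| / |A| > 3/4 — true.
(e) fee: |A| = 7, |A ∩ B| = 3; needs |A ∩ B| < |A ∖ B| — true.

5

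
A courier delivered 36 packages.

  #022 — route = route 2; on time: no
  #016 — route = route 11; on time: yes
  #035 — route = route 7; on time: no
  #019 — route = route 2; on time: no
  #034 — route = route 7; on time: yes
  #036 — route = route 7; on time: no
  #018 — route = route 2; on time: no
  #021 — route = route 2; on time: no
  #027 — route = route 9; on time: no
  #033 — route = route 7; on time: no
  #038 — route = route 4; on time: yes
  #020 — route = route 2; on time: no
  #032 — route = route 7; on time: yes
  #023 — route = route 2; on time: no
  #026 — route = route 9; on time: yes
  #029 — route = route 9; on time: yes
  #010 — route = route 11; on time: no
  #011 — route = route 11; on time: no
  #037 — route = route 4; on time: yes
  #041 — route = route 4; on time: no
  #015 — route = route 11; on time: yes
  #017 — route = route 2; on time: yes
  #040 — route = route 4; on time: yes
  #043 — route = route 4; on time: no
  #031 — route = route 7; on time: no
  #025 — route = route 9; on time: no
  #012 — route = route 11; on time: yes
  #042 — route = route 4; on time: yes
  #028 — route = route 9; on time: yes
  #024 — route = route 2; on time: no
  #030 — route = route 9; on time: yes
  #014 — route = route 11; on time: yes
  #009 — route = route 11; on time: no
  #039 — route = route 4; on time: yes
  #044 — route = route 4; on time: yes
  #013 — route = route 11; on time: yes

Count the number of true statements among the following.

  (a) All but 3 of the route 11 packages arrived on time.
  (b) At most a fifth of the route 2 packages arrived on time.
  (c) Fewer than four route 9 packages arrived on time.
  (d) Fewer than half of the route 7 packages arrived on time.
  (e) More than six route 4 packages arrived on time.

(a) route 11: |A| = 8, |A ∩ B| = 5; needs |A ∖ B| = 3 — true.
(b) route 2: |A| = 8, |A ∩ B| = 1; needs |A ∩ B| / |A| ≤ 1/5 — true.
(c) route 9: |A| = 6, |A ∩ B| = 4; needs |A ∩ B| < 4 — false.
(d) route 7: |A| = 6, |A ∩ B| = 2; needs |A ∩ B| < |A ∖ B| — true.
(e) route 4: |A| = 8, |A ∩ B| = 6; needs |A ∩ B| > 6 — false.

3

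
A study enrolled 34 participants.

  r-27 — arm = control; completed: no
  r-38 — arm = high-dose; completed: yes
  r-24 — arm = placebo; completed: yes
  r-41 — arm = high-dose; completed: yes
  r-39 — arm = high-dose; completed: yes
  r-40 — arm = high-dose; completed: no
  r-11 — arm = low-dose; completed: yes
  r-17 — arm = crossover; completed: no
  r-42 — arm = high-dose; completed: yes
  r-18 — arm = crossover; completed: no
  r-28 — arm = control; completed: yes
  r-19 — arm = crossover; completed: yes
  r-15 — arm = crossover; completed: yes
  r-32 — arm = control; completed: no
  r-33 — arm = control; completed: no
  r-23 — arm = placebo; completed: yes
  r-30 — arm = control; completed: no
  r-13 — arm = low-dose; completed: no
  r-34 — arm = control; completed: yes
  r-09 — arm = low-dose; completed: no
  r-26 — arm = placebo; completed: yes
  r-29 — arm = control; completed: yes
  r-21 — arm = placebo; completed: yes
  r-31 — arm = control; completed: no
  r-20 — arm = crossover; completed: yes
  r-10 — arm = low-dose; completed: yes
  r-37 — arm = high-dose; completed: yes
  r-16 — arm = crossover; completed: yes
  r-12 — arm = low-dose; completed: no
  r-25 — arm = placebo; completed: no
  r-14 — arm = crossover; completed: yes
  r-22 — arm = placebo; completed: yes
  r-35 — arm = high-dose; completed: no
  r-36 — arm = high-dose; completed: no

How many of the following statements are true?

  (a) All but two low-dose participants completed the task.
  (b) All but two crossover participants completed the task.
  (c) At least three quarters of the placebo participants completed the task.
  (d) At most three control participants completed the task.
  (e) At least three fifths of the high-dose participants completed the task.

(a) low-dose: |A| = 5, |A ∩ B| = 2; needs |A ∖ B| = 2 — false.
(b) crossover: |A| = 7, |A ∩ B| = 5; needs |A ∖ B| = 2 — true.
(c) placebo: |A| = 6, |A ∩ B| = 5; needs |A ∩ B| / |A| ≥ 3/4 — true.
(d) control: |A| = 8, |A ∩ B| = 3; needs |A ∩ B| ≤ 3 — true.
(e) high-dose: |A| = 8, |A ∩ B| = 5; needs |A ∩ B| / |A| ≥ 3/5 — true.

4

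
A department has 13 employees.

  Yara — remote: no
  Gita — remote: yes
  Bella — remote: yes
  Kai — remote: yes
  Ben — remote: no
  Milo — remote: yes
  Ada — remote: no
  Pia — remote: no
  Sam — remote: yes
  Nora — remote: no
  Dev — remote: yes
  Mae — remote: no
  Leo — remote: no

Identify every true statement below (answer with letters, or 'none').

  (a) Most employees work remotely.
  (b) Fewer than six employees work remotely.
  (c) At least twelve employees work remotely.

none

|A| = 13, |A ∩ B| = 6, |A ∖ B| = 7.
(a) |A ∩ B| > |A ∖ B|: fails.
(b) |A ∩ B| < 6: fails.
(c) |A ∩ B| ≥ 12: fails.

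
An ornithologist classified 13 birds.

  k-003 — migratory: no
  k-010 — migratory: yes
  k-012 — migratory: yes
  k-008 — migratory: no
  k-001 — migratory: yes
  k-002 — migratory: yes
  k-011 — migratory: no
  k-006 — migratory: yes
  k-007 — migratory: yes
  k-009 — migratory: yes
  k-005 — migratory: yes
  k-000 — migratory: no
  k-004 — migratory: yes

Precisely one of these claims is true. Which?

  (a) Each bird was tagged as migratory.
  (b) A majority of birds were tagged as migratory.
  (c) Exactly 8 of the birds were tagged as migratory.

(b)

|A| = 13, |A ∩ B| = 9, |A ∖ B| = 4.
(a) requires A ⊆ B, i.e. every element of A is in B (|A ∖ B| = 0): false.
(b) requires |A ∩ B| > |A ∖ B|: true.
(c) requires |A ∩ B| = 8: false.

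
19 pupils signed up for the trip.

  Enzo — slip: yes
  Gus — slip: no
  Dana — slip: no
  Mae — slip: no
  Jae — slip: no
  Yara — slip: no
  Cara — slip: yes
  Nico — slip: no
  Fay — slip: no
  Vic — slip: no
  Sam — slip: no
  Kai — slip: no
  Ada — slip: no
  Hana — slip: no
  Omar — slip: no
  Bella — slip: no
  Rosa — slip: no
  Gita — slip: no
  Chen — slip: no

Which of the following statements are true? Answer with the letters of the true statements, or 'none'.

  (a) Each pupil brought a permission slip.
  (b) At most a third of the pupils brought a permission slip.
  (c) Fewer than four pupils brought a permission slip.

(b), (c)

|A| = 19, |A ∩ B| = 2, |A ∖ B| = 17.
(a) A ⊆ B, i.e. every element of A is in B (|A ∖ B| = 0): fails.
(b) |A ∩ B| / |A| ≤ 1/3: holds.
(c) |A ∩ B| < 4: holds.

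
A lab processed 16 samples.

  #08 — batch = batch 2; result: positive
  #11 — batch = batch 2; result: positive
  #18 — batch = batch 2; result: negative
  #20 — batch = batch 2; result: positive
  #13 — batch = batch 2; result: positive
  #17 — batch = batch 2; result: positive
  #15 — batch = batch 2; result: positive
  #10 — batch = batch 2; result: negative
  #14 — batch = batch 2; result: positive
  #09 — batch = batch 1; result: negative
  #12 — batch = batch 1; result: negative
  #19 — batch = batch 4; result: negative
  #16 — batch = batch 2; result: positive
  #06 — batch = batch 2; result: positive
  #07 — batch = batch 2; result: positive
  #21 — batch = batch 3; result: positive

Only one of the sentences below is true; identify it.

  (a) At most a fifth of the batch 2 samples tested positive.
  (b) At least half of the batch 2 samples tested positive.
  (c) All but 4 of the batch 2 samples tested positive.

(b)

|A| = 12, |A ∩ B| = 10, |A ∖ B| = 2.
(a) requires |A ∩ B| / |A| ≤ 1/5: false.
(b) requires |A ∩ B| ≥ |A ∖ B|: true.
(c) requires |A ∖ B| = 4: false.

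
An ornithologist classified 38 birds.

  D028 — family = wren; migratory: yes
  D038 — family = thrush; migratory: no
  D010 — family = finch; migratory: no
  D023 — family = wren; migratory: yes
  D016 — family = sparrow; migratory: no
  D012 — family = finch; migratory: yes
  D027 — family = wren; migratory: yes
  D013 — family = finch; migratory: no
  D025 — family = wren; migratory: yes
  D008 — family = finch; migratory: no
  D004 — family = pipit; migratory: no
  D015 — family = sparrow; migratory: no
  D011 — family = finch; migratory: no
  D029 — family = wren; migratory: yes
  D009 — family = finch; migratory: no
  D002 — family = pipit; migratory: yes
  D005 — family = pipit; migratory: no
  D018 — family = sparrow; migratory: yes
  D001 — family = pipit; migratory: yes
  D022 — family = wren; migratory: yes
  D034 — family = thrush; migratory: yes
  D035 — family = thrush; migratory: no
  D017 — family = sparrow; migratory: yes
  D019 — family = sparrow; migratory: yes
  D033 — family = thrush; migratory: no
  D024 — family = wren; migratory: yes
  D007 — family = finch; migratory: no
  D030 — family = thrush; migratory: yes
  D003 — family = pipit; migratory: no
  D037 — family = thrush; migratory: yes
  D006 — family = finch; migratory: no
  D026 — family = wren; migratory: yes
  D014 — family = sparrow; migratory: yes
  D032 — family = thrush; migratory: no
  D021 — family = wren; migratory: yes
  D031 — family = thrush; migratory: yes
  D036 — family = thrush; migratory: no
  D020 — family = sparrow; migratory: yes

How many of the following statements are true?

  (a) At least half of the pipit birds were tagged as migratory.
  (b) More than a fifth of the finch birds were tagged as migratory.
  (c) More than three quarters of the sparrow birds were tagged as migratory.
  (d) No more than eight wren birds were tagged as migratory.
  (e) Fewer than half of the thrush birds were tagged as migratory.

(a) pipit: |A| = 5, |A ∩ B| = 2; needs |A ∩ B| ≥ |A ∖ B| — false.
(b) finch: |A| = 8, |A ∩ B| = 1; needs |A ∩ B| / |A| > 1/5 — false.
(c) sparrow: |A| = 7, |A ∩ B| = 5; needs |A ∩ B| / |A| > 3/4 — false.
(d) wren: |A| = 9, |A ∩ B| = 9; needs |A ∩ B| ≤ 8 — false.
(e) thrush: |A| = 9, |A ∩ B| = 4; needs |A ∩ B| < |A ∖ B| — true.

1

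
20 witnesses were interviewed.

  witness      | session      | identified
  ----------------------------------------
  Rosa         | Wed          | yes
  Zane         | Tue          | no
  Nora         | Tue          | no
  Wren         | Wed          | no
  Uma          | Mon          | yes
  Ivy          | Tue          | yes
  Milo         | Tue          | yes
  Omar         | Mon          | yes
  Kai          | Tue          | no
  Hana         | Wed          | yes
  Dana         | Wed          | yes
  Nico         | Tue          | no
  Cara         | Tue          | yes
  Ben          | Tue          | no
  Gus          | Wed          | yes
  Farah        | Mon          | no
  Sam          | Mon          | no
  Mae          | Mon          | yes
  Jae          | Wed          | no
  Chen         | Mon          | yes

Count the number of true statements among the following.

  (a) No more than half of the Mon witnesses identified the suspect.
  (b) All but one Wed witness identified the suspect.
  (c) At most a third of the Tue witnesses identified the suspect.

0

(a) Mon: |A| = 6, |A ∩ B| = 4; needs |A ∩ B| ≤ |A ∖ B| — false.
(b) Wed: |A| = 6, |A ∩ B| = 4; needs |A ∖ B| = 1 — false.
(c) Tue: |A| = 8, |A ∩ B| = 3; needs |A ∩ B| / |A| ≤ 1/3 — false.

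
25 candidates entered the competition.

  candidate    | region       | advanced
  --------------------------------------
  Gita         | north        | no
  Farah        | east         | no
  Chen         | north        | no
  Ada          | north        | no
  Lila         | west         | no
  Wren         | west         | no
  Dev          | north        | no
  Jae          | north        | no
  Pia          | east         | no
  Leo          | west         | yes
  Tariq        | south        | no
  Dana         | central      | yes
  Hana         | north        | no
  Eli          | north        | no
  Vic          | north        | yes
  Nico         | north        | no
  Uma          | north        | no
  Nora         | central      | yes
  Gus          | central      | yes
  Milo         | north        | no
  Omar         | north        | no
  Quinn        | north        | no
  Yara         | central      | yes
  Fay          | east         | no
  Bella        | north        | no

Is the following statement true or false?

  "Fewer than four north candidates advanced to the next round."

The determiner here denotes the relation: |A ∩ B| < 4.
A (the restrictor) = {Gita, Chen, Ada, Dev, Jae, Hana, Eli, Vic, Nico, Uma, Milo, Omar, Quinn, Bella}, |A| = 14.
A ∩ B = {Vic}, so |A ∩ B| = 1.
|A ∩ B| = 1, so the statement is true.

True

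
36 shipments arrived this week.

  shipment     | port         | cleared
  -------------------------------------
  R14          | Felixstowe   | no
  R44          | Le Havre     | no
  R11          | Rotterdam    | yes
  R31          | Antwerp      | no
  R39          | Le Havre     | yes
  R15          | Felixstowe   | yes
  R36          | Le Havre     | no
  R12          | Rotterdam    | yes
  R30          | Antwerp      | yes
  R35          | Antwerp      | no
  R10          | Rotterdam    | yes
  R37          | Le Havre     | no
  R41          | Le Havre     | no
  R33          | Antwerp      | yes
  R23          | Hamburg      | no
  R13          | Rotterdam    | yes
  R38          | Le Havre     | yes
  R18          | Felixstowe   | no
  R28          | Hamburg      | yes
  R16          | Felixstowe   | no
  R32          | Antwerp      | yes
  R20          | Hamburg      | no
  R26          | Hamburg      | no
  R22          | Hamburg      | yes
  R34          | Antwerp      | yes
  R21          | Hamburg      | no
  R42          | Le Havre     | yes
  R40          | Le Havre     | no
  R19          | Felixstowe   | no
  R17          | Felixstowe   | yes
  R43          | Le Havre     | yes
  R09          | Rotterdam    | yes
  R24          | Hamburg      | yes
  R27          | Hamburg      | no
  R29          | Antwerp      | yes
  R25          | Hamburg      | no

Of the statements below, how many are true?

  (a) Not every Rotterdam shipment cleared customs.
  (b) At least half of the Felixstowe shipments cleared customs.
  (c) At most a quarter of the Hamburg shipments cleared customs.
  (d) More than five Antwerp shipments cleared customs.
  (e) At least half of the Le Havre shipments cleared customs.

(a) Rotterdam: |A| = 5, |A ∩ B| = 5; needs A ⊄ B (|A ∖ B| ≥ 1) — false.
(b) Felixstowe: |A| = 6, |A ∩ B| = 2; needs |A ∩ B| ≥ |A ∖ B| — false.
(c) Hamburg: |A| = 9, |A ∩ B| = 3; needs |A ∩ B| / |A| ≤ 1/4 — false.
(d) Antwerp: |A| = 7, |A ∩ B| = 5; needs |A ∩ B| > 5 — false.
(e) Le Havre: |A| = 9, |A ∩ B| = 4; needs |A ∩ B| ≥ |A ∖ B| — false.

0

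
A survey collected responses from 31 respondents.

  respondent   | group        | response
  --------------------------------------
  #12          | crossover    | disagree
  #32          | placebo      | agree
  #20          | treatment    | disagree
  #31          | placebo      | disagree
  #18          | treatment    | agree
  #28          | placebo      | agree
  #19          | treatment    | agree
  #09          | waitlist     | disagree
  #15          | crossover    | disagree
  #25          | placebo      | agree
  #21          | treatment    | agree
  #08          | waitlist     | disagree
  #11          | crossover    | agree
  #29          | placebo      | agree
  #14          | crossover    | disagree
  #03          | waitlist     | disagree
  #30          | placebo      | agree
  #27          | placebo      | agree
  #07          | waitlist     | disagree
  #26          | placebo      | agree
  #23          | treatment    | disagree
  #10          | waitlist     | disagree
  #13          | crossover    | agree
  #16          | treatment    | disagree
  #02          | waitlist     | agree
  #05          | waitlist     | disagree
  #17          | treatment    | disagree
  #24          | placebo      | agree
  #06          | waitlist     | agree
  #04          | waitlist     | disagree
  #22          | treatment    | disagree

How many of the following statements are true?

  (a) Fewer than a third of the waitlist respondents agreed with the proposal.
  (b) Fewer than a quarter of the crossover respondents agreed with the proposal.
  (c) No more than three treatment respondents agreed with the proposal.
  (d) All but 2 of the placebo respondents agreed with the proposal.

(a) waitlist: |A| = 9, |A ∩ B| = 2; needs |A ∩ B| / |A| < 1/3 — true.
(b) crossover: |A| = 5, |A ∩ B| = 2; needs |A ∩ B| / |A| < 1/4 — false.
(c) treatment: |A| = 8, |A ∩ B| = 3; needs |A ∩ B| ≤ 3 — true.
(d) placebo: |A| = 9, |A ∩ B| = 8; needs |A ∖ B| = 2 — false.

2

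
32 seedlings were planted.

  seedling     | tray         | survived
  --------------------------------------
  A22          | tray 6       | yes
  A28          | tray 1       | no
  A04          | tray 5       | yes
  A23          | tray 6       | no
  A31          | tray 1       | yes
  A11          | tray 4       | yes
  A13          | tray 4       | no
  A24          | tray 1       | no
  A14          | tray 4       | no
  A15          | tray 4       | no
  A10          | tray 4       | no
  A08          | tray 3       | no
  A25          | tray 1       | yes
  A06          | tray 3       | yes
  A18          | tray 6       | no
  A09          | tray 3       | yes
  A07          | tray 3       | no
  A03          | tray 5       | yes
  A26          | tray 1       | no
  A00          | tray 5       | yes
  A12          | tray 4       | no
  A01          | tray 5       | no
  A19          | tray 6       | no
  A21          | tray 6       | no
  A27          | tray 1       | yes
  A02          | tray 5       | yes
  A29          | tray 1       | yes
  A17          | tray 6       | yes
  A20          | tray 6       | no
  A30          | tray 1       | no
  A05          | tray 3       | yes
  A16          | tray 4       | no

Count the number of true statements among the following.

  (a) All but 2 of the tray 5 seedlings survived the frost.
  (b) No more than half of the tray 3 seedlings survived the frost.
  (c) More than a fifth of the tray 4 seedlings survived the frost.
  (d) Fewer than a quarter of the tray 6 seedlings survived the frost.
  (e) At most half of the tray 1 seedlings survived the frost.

1

(a) tray 5: |A| = 5, |A ∩ B| = 4; needs |A ∖ B| = 2 — false.
(b) tray 3: |A| = 5, |A ∩ B| = 3; needs |A ∩ B| ≤ |A ∖ B| — false.
(c) tray 4: |A| = 7, |A ∩ B| = 1; needs |A ∩ B| / |A| > 1/5 — false.
(d) tray 6: |A| = 7, |A ∩ B| = 2; needs |A ∩ B| / |A| < 1/4 — false.
(e) tray 1: |A| = 8, |A ∩ B| = 4; needs |A ∩ B| ≤ |A ∖ B| — true.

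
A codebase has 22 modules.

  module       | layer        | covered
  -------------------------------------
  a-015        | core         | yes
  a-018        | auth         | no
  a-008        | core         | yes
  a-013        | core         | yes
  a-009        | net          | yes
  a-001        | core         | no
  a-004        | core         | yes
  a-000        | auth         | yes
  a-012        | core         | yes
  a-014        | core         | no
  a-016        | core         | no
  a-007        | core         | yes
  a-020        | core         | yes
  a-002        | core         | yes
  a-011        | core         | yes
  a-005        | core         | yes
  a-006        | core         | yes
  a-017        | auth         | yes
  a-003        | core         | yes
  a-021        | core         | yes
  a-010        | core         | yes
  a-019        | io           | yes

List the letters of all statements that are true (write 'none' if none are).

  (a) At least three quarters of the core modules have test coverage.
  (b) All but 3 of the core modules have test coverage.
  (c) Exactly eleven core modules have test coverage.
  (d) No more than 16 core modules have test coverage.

(a), (b), (d)

|A| = 17, |A ∩ B| = 14, |A ∖ B| = 3.
(a) |A ∩ B| / |A| ≥ 3/4: holds.
(b) |A ∖ B| = 3: holds.
(c) |A ∩ B| = 11: fails.
(d) |A ∩ B| ≤ 16: holds.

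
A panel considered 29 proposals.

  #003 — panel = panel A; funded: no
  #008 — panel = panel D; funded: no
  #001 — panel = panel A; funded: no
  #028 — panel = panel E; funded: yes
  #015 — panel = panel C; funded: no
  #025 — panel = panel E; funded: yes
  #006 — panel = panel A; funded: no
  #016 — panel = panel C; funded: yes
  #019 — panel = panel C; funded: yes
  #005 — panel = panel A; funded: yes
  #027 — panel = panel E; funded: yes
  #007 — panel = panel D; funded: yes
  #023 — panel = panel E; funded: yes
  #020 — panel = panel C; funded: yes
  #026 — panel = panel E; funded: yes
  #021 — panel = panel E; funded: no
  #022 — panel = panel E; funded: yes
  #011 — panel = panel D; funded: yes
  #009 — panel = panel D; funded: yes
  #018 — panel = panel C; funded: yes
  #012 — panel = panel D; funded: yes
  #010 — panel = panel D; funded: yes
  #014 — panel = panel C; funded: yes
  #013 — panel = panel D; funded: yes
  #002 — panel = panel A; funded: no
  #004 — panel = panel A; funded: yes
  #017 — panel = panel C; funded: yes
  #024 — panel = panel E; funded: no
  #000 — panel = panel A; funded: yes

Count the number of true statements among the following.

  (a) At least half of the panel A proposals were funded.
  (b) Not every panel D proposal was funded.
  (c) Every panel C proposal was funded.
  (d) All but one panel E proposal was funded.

1

(a) panel A: |A| = 7, |A ∩ B| = 3; needs |A ∩ B| ≥ |A ∖ B| — false.
(b) panel D: |A| = 7, |A ∩ B| = 6; needs A ⊄ B (|A ∖ B| ≥ 1) — true.
(c) panel C: |A| = 7, |A ∩ B| = 6; needs A ⊆ B, i.e. every element of A is in B (|A ∖ B| = 0) — false.
(d) panel E: |A| = 8, |A ∩ B| = 6; needs |A ∖ B| = 1 — false.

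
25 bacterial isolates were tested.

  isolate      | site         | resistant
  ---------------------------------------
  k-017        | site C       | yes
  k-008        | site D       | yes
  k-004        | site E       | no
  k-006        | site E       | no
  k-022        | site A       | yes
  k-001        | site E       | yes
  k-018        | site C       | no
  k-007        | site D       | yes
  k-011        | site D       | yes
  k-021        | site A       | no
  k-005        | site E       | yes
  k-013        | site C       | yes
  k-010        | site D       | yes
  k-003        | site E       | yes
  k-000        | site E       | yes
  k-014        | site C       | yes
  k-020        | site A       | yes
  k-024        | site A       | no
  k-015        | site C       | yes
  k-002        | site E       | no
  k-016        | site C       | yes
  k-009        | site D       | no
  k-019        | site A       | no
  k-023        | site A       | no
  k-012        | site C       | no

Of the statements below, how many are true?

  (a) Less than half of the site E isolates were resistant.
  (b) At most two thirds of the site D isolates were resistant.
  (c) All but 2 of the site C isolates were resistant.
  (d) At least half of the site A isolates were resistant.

1

(a) site E: |A| = 7, |A ∩ B| = 4; needs |A ∩ B| < |A ∖ B| — false.
(b) site D: |A| = 5, |A ∩ B| = 4; needs |A ∩ B| / |A| ≤ 2/3 — false.
(c) site C: |A| = 7, |A ∩ B| = 5; needs |A ∖ B| = 2 — true.
(d) site A: |A| = 6, |A ∩ B| = 2; needs |A ∩ B| ≥ |A ∖ B| — false.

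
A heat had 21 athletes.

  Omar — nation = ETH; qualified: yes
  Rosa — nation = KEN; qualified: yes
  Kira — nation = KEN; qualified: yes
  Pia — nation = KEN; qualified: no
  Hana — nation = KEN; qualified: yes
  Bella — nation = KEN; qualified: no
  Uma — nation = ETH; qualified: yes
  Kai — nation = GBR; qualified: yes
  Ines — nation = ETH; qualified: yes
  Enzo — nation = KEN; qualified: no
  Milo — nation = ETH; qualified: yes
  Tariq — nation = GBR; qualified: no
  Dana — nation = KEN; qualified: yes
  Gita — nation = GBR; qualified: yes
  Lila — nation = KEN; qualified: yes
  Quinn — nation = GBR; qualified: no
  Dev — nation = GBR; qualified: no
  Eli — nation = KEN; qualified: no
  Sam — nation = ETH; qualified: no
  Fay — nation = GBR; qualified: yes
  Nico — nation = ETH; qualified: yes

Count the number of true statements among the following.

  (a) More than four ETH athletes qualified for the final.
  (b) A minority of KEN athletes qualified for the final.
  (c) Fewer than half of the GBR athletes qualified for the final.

1

(a) ETH: |A| = 6, |A ∩ B| = 5; needs |A ∩ B| > 4 — true.
(b) KEN: |A| = 9, |A ∩ B| = 5; needs |A ∩ B| < |A ∖ B| — false.
(c) GBR: |A| = 6, |A ∩ B| = 3; needs |A ∩ B| < |A ∖ B| — false.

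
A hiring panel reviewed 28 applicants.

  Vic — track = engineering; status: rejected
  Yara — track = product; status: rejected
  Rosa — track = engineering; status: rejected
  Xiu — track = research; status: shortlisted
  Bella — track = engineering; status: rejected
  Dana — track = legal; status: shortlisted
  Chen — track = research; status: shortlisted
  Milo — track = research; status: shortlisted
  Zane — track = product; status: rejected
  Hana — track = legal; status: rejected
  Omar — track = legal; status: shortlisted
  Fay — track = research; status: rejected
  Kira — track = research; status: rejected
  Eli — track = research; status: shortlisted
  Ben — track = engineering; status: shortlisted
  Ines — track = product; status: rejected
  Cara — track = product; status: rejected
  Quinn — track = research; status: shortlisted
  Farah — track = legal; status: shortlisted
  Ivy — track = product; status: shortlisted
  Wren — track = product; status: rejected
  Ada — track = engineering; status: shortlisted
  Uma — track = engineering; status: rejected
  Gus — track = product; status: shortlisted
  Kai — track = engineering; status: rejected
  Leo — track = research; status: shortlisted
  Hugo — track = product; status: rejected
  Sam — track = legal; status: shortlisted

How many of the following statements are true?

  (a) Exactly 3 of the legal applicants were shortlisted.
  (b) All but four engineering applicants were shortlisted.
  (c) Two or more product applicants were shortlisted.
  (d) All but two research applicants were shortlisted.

(a) legal: |A| = 5, |A ∩ B| = 4; needs |A ∩ B| = 3 — false.
(b) engineering: |A| = 7, |A ∩ B| = 2; needs |A ∖ B| = 4 — false.
(c) product: |A| = 8, |A ∩ B| = 2; needs |A ∩ B| ≥ 2 — true.
(d) research: |A| = 8, |A ∩ B| = 6; needs |A ∖ B| = 2 — true.

2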